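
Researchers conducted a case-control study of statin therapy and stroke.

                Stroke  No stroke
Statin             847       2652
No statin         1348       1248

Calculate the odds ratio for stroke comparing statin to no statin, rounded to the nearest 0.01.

Cells: a = 847, b = 2652, c = 1348, d = 1248.
OR = (a·d)/(b·c) = (847 × 1248) / (2652 × 1348) = 1057056 / 3574896 = 0.29569
Exposure is associated with lower odds of stroke (OR = 0.30 < 1).

0.30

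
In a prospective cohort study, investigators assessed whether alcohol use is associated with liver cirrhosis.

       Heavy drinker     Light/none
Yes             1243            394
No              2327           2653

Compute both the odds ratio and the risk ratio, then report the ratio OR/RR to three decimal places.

1.336

Reading the table with exposure as columns: a = 1243 (Heavy drinker, case), b = 2327 (Heavy drinker, non-case), c = 394 (Light/none, case), d = 2653.
OR = (1243·2653)/(2327·394) = 3297679/916838 = 3.59680
Risk in exposed = 1243/3570 = 0.34818; risk in unexposed = 394/3047 = 0.12931; RR = 2.69265
OR/RR = 3.59680 / 2.69265 = 1.33579
The outcome is not rare, so the OR lies further from 1 than the RR.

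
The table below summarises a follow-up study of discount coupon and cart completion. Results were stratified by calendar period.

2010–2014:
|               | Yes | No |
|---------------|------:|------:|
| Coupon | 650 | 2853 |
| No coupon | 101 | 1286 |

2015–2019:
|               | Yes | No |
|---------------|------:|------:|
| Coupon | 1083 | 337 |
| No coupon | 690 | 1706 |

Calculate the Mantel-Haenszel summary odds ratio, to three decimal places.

5.466

OR_MH = Σ(aᵢdᵢ/nᵢ) / Σ(bᵢcᵢ/nᵢ), where nᵢ is the stratum total.
Stratum 1 (2010–2014): n = 4890; a·d/n = 650·1286/4890 = 170.9407; b·c/n = 2853·101/4890 = 58.9270
Stratum 2 (2015–2019): n = 3816; a·d/n = 1083·1706/3816 = 484.1714; b·c/n = 337·690/3816 = 60.9355
OR_MH = (170.9407 + 484.1714) / (58.9270 + 60.9355) = 655.1121 / 119.8625 = 5.46553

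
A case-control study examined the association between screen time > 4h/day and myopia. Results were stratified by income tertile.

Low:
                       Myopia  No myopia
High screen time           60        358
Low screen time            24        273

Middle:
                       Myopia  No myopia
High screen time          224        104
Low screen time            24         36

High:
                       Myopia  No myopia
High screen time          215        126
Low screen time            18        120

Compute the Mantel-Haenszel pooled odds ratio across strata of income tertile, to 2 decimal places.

4.21

OR_MH = Σ(aᵢdᵢ/nᵢ) / Σ(bᵢcᵢ/nᵢ), where nᵢ is the stratum total.
Stratum 1 (Low): n = 715; a·d/n = 60·273/715 = 22.9091; b·c/n = 358·24/715 = 12.0168
Stratum 2 (Middle): n = 388; a·d/n = 224·36/388 = 20.7835; b·c/n = 104·24/388 = 6.4330
Stratum 3 (High): n = 479; a·d/n = 215·120/479 = 53.8622; b·c/n = 126·18/479 = 4.7349
OR_MH = (22.9091 + 20.7835 + 53.8622) / (12.0168 + 6.4330 + 4.7349) = 97.5548 / 23.1846 = 4.20773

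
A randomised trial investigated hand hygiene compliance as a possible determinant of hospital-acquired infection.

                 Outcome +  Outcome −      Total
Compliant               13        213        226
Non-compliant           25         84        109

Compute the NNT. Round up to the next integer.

6

Risk in treated group = 13/226 = 0.05752; risk in control = 25/109 = 0.22936.
Absolute risk reduction = 0.22936 − 0.05752 = 0.17184
NNT = 1 / ARR = 1 / 0.17184 = 5.820 → round up → 6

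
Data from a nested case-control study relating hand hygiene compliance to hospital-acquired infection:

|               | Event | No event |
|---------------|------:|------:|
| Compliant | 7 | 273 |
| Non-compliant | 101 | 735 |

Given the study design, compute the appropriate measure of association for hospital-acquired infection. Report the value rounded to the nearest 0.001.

0.187

Cells: a = 7, b = 273, c = 101, d = 735.
This is a nested case-control study: participants were sampled on outcome status, so risks in the source population cannot be estimated directly — relative risk is not valid here. The odds ratio is the appropriate measure.
OR = (a·d)/(b·c) = (7 × 735) / (273 × 101) = 5145 / 27573 = 0.18660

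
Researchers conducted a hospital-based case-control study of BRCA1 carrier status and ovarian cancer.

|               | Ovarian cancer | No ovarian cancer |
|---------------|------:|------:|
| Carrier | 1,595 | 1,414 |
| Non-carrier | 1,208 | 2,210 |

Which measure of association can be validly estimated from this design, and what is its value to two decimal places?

2.06

Cells: a = 1595, b = 1414, c = 1208, d = 2210.
This is a hospital-based case-control study: participants were sampled on outcome status, so risks in the source population cannot be estimated directly — relative risk is not valid here. The odds ratio is the appropriate measure.
OR = (a·d)/(b·c) = (1595 × 2210) / (1414 × 1208) = 3524950 / 1708112 = 2.06365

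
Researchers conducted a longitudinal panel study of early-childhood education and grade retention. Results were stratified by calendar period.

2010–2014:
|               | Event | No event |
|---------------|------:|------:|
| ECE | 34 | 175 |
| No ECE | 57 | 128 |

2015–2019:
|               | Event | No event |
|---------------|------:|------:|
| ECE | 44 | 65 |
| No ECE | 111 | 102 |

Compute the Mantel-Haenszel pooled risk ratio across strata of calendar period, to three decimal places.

0.665

RR_MH = Σ(aᵢ·n₀ᵢ/nᵢ) / Σ(cᵢ·n₁ᵢ/nᵢ), with n₁ᵢ = aᵢ+bᵢ (exposed), n₀ᵢ = cᵢ+dᵢ (unexposed), nᵢ = n₁ᵢ+n₀ᵢ.
Stratum 1 (2010–2014): n₁ = 209, n₀ = 185, n = 394; a·n₀/n = 34·185/394 = 15.9645; c·n₁/n = 57·209/394 = 30.2360
Stratum 2 (2015–2019): n₁ = 109, n₀ = 213, n = 322; a·n₀/n = 44·213/322 = 29.1056; c·n₁/n = 111·109/322 = 37.5745
RR_MH = (15.9645 + 29.1056) / (30.2360 + 37.5745) = 45.0701 / 67.8106 = 0.66465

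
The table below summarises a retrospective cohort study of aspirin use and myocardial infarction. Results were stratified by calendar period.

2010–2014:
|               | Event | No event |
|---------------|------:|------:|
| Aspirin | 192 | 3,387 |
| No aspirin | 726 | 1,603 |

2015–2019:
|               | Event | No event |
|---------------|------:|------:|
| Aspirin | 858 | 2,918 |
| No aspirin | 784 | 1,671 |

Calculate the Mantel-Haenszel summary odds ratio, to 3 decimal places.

OR_MH = Σ(aᵢdᵢ/nᵢ) / Σ(bᵢcᵢ/nᵢ), where nᵢ is the stratum total.
Stratum 1 (2010–2014): n = 5908; a·d/n = 192·1603/5908 = 52.0948; b·c/n = 3387·726/5908 = 416.2089
Stratum 2 (2015–2019): n = 6231; a·d/n = 858·1671/6231 = 230.0944; b·c/n = 2918·784/6231 = 367.1501
OR_MH = (52.0948 + 230.0944) / (416.2089 + 367.1501) = 282.1892 / 783.3589 = 0.36023

0.360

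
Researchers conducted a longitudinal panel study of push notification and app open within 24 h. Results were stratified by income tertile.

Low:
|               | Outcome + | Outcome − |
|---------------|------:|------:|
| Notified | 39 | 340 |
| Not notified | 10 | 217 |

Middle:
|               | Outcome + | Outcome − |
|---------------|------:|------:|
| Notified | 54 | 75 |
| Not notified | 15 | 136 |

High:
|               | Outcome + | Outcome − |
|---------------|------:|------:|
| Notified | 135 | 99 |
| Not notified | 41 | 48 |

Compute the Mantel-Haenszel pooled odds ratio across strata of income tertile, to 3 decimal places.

2.715

OR_MH = Σ(aᵢdᵢ/nᵢ) / Σ(bᵢcᵢ/nᵢ), where nᵢ is the stratum total.
Stratum 1 (Low): n = 606; a·d/n = 39·217/606 = 13.9653; b·c/n = 340·10/606 = 5.6106
Stratum 2 (Middle): n = 280; a·d/n = 54·136/280 = 26.2286; b·c/n = 75·15/280 = 4.0179
Stratum 3 (High): n = 323; a·d/n = 135·48/323 = 20.0619; b·c/n = 99·41/323 = 12.5666
OR_MH = (13.9653 + 26.2286 + 20.0619) / (5.6106 + 4.0179 + 12.5666) = 60.2558 / 22.1950 = 2.71484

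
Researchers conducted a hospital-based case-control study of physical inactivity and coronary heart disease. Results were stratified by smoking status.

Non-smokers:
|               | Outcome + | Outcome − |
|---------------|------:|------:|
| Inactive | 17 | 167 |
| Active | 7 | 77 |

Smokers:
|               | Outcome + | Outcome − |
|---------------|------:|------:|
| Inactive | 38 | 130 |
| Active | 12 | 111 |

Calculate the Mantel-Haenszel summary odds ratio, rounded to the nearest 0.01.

OR_MH = Σ(aᵢdᵢ/nᵢ) / Σ(bᵢcᵢ/nᵢ), where nᵢ is the stratum total.
Stratum 1 (Non-smokers): n = 268; a·d/n = 17·77/268 = 4.8843; b·c/n = 167·7/268 = 4.3619
Stratum 2 (Smokers): n = 291; a·d/n = 38·111/291 = 14.4948; b·c/n = 130·12/291 = 5.3608
OR_MH = (4.8843 + 14.4948) / (4.3619 + 5.3608) = 19.3792 / 9.7228 = 1.99318

1.99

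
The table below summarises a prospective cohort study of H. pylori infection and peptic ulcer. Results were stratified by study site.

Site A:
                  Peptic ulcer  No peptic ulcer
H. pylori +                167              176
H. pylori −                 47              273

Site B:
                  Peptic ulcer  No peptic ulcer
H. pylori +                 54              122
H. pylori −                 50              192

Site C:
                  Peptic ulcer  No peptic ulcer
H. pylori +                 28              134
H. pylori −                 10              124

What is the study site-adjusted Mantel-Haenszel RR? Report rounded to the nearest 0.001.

2.450

RR_MH = Σ(aᵢ·n₀ᵢ/nᵢ) / Σ(cᵢ·n₁ᵢ/nᵢ), with n₁ᵢ = aᵢ+bᵢ (exposed), n₀ᵢ = cᵢ+dᵢ (unexposed), nᵢ = n₁ᵢ+n₀ᵢ.
Stratum 1 (Site A): n₁ = 343, n₀ = 320, n = 663; a·n₀/n = 167·320/663 = 80.6033; c·n₁/n = 47·343/663 = 24.3152
Stratum 2 (Site B): n₁ = 176, n₀ = 242, n = 418; a·n₀/n = 54·242/418 = 31.2632; c·n₁/n = 50·176/418 = 21.0526
Stratum 3 (Site C): n₁ = 162, n₀ = 134, n = 296; a·n₀/n = 28·134/296 = 12.6757; c·n₁/n = 10·162/296 = 5.4730
RR_MH = (80.6033 + 31.2632 + 12.6757) / (24.3152 + 21.0526 + 5.4730) = 124.5422 / 50.8408 = 2.44965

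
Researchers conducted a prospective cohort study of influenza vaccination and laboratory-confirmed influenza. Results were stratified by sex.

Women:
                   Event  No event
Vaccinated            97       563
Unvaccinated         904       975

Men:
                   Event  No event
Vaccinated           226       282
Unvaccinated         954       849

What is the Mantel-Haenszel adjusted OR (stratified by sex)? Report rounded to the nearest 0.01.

0.38

OR_MH = Σ(aᵢdᵢ/nᵢ) / Σ(bᵢcᵢ/nᵢ), where nᵢ is the stratum total.
Stratum 1 (Women): n = 2539; a·d/n = 97·975/2539 = 37.2489; b·c/n = 563·904/2539 = 200.4537
Stratum 2 (Men): n = 2311; a·d/n = 226·849/2311 = 83.0264; b·c/n = 282·954/2311 = 116.4119
OR_MH = (37.2489 + 83.0264) / (200.4537 + 116.4119) = 120.2753 / 316.8657 = 0.37958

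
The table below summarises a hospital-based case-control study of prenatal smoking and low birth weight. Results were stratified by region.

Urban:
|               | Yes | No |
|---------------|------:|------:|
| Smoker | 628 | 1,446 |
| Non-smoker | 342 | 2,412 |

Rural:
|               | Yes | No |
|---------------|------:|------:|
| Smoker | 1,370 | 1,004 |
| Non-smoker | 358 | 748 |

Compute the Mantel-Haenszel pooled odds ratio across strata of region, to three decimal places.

2.957

OR_MH = Σ(aᵢdᵢ/nᵢ) / Σ(bᵢcᵢ/nᵢ), where nᵢ is the stratum total.
Stratum 1 (Urban): n = 4828; a·d/n = 628·2412/4828 = 313.7399; b·c/n = 1446·342/4828 = 102.4300
Stratum 2 (Rural): n = 3480; a·d/n = 1370·748/3480 = 294.4713; b·c/n = 1004·358/3480 = 103.2851
OR_MH = (313.7399 + 294.4713) / (102.4300 + 103.2851) = 608.2111 / 205.7150 = 2.95657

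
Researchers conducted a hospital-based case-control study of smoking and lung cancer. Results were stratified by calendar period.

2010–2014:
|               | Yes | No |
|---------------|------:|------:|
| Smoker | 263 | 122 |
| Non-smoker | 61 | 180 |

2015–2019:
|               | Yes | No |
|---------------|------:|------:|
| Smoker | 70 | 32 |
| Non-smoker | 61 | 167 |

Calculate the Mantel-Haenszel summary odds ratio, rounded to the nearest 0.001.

OR_MH = Σ(aᵢdᵢ/nᵢ) / Σ(bᵢcᵢ/nᵢ), where nᵢ is the stratum total.
Stratum 1 (2010–2014): n = 626; a·d/n = 263·180/626 = 75.6230; b·c/n = 122·61/626 = 11.8882
Stratum 2 (2015–2019): n = 330; a·d/n = 70·167/330 = 35.4242; b·c/n = 32·61/330 = 5.9152
OR_MH = (75.6230 + 35.4242) / (11.8882 + 5.9152) = 111.0472 / 17.8033 = 6.23744

6.237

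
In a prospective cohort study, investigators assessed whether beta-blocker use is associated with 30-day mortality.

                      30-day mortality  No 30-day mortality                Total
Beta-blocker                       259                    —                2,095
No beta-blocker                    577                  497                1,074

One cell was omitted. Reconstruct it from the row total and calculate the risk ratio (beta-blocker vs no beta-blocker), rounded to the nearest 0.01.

0.23

The missing cell is in the exposed row: 2095 − 259 = 1836.
So a = 259, b = 1836, c = 577, d = 497.
RR = [a/(a+b)] / [c/(c+d)] = (259/2095) / (577/1074) = 0.12363/0.53724 = 0.23011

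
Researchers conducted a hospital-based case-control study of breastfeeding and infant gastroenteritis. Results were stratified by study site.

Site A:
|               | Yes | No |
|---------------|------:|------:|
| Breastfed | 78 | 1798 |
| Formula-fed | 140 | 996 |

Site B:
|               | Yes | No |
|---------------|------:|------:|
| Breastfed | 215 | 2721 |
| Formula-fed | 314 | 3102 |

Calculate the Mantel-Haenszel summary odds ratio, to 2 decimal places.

OR_MH = Σ(aᵢdᵢ/nᵢ) / Σ(bᵢcᵢ/nᵢ), where nᵢ is the stratum total.
Stratum 1 (Site A): n = 3012; a·d/n = 78·996/3012 = 25.7928; b·c/n = 1798·140/3012 = 83.5724
Stratum 2 (Site B): n = 6352; a·d/n = 215·3102/6352 = 104.9953; b·c/n = 2721·314/6352 = 134.5079
OR_MH = (25.7928 + 104.9953) / (83.5724 + 134.5079) = 130.7881 / 218.0802 = 0.59972

0.60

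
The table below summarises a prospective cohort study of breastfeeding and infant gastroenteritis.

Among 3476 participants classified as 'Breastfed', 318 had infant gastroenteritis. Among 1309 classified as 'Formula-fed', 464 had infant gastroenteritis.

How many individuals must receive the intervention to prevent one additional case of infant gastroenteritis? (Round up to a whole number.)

Risk in treated group = 318/3476 = 0.09148; risk in control = 464/1309 = 0.35447.
Absolute risk reduction = 0.35447 − 0.09148 = 0.26298
NNT = 1 / ARR = 1 / 0.26298 = 3.803 → round up → 4

4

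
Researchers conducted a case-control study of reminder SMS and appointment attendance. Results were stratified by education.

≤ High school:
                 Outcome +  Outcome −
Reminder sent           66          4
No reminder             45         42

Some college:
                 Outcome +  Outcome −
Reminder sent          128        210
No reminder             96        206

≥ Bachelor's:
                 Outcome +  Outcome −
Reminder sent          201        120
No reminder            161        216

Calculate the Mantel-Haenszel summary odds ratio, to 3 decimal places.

OR_MH = Σ(aᵢdᵢ/nᵢ) / Σ(bᵢcᵢ/nᵢ), where nᵢ is the stratum total.
Stratum 1 (≤ High school): n = 157; a·d/n = 66·42/157 = 17.6561; b·c/n = 4·45/157 = 1.1465
Stratum 2 (Some college): n = 640; a·d/n = 128·206/640 = 41.2000; b·c/n = 210·96/640 = 31.5000
Stratum 3 (≥ Bachelor's): n = 698; a·d/n = 201·216/698 = 62.2006; b·c/n = 120·161/698 = 27.6791
OR_MH = (17.6561 + 41.2000 + 62.2006) / (1.1465 + 31.5000 + 27.6791) = 121.0566 / 60.3256 = 2.00672

2.007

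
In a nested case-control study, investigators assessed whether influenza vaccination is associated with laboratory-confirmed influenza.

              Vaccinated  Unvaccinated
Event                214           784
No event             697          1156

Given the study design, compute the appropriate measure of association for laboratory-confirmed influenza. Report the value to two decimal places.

0.45

Reading the table with exposure as columns: a = 214 (Vaccinated, case), b = 697 (Vaccinated, non-case), c = 784 (Unvaccinated, case), d = 1156.
This is a nested case-control study: participants were sampled on outcome status, so risks in the source population cannot be estimated directly — relative risk is not valid here. The odds ratio is the appropriate measure.
OR = (a·d)/(b·c) = (214 × 1156) / (697 × 784) = 247384 / 546448 = 0.45271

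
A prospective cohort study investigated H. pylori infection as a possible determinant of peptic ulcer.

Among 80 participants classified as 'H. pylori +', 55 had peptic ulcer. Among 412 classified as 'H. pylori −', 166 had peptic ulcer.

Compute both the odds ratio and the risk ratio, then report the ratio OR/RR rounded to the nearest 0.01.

1.91

From the description: a = 55, b = 25, c = 166, d = 246.
OR = (55·246)/(25·166) = 13530/4150 = 3.26024
Risk in exposed = 55/80 = 0.68750; risk in unexposed = 166/412 = 0.40291; RR = 1.70633
OR/RR = 3.26024 / 1.70633 = 1.91068
The outcome is not rare, so the OR lies further from 1 than the RR.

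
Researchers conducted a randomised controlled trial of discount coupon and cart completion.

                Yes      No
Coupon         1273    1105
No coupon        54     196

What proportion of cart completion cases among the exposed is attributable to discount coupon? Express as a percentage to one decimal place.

Cells: a = 1273, b = 1105, c = 54, d = 196.
Risk in exposed = 1273/2378 = 0.53532; risk in unexposed = 54/250 = 0.21600.
RR = 0.53532/0.21600 = 2.47835
AR% = (RR − 1)/RR × 100 = (2.47835 − 1)/2.47835 × 100 = 59.6506%

59.7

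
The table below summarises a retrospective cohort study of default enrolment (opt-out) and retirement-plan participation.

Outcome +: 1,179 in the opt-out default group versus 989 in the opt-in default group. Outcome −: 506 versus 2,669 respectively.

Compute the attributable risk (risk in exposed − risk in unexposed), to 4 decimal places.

From the description: a = 1179, b = 506, c = 989, d = 2669.
Risk in exposed = 1179/1685 = 0.699703; risk in unexposed = 989/3658 = 0.270366.
Risk difference = 0.699703 − 0.270366 = 0.429337

0.4293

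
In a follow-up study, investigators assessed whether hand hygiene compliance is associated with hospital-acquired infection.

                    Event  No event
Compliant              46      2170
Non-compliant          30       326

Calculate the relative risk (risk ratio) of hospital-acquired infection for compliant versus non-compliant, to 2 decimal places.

Cells: a = 46, b = 2170, c = 30, d = 326.
Risk in exposed = 46/2216 = 0.02076; risk in unexposed = 30/356 = 0.08427.
RR = 0.02076 / 0.08427 = 0.24633
The risk is 75% lower among the exposed than among the unexposed.

0.25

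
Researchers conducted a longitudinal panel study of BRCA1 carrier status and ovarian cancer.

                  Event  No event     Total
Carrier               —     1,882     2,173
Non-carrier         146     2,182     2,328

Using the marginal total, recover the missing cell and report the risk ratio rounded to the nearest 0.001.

2.135

The missing cell is in the exposed row: 2173 − 1882 = 291.
So a = 291, b = 1882, c = 146, d = 2182.
RR = [a/(a+b)] / [c/(c+d)] = (291/2173) / (146/2328) = 0.13392/0.06271 = 2.13532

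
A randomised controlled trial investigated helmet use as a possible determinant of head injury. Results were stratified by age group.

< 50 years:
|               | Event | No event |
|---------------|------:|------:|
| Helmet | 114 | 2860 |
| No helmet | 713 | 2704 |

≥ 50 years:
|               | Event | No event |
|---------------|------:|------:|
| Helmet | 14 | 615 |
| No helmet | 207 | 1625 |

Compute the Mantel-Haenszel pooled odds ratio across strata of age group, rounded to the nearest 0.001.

OR_MH = Σ(aᵢdᵢ/nᵢ) / Σ(bᵢcᵢ/nᵢ), where nᵢ is the stratum total.
Stratum 1 (< 50 years): n = 6391; a·d/n = 114·2704/6391 = 48.2328; b·c/n = 2860·713/6391 = 319.0706
Stratum 2 (≥ 50 years): n = 2461; a·d/n = 14·1625/2461 = 9.2442; b·c/n = 615·207/2461 = 51.7290
OR_MH = (48.2328 + 9.2442) / (319.0706 + 51.7290) = 57.4770 / 370.7995 = 0.15501

0.155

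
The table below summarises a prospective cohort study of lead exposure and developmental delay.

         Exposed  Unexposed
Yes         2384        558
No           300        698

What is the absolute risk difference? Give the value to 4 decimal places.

Reading the table with exposure as columns: a = 2384 (Exposed, case), b = 300 (Exposed, non-case), c = 558 (Unexposed, case), d = 698.
Risk in exposed = 2384/2684 = 0.888227; risk in unexposed = 558/1256 = 0.444268.
Risk difference = 0.888227 − 0.444268 = 0.443959

0.4440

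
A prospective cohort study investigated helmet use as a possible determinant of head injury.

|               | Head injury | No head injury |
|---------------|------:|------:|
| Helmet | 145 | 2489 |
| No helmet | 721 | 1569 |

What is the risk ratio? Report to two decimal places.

0.17

Cells: a = 145, b = 2489, c = 721, d = 1569.
Risk in exposed = 145/2634 = 0.05505; risk in unexposed = 721/2290 = 0.31485.
RR = 0.05505 / 0.31485 = 0.17484
The risk is 83% lower among the exposed than among the unexposed.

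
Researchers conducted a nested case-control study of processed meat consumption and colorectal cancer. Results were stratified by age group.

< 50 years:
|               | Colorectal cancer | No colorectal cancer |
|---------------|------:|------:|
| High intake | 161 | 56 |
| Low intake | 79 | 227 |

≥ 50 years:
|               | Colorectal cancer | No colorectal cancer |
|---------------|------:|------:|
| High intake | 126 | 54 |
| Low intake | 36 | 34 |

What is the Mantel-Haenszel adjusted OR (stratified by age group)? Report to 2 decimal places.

5.36

OR_MH = Σ(aᵢdᵢ/nᵢ) / Σ(bᵢcᵢ/nᵢ), where nᵢ is the stratum total.
Stratum 1 (< 50 years): n = 523; a·d/n = 161·227/523 = 69.8795; b·c/n = 56·79/523 = 8.4589
Stratum 2 (≥ 50 years): n = 250; a·d/n = 126·34/250 = 17.1360; b·c/n = 54·36/250 = 7.7760
OR_MH = (69.8795 + 17.1360) / (8.4589 + 7.7760) = 87.0155 / 16.2349 = 5.35979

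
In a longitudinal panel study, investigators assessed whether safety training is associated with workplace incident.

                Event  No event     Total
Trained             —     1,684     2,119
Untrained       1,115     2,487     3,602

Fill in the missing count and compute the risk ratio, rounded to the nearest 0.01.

The missing cell is in the exposed row: 2119 − 1684 = 435.
So a = 435, b = 1684, c = 1115, d = 2487.
RR = [a/(a+b)] / [c/(c+d)] = (435/2119) / (1115/3602) = 0.20529/0.30955 = 0.66317

0.66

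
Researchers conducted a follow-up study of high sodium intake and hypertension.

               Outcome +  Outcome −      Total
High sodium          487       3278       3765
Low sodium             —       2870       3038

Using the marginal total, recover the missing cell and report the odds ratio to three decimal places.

2.538

The missing cell is in the unexposed row: 3038 − 2870 = 168.
So a = 487, b = 3278, c = 168, d = 2870.
OR = (a·d)/(b·c) = (487 × 2870) / (3278 × 168) = 1397690 / 550704 = 2.53801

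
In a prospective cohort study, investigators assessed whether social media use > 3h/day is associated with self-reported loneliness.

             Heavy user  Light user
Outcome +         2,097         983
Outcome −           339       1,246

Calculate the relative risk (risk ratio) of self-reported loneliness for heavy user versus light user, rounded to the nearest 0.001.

1.952

Reading the table with exposure as columns: a = 2097 (Heavy user, case), b = 339 (Heavy user, non-case), c = 983 (Light user, case), d = 1246.
Risk in exposed = 2097/2436 = 0.86084; risk in unexposed = 983/2229 = 0.44100.
RR = 0.86084 / 0.44100 = 1.95199
The risk among the exposed is 1.95 times that among the unexposed.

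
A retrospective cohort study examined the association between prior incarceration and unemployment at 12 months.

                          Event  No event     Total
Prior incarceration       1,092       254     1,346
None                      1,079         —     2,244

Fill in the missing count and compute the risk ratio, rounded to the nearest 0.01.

1.69

The missing cell is in the unexposed row: 2244 − 1079 = 1165.
So a = 1092, b = 254, c = 1079, d = 1165.
RR = [a/(a+b)] / [c/(c+d)] = (1092/1346) / (1079/2244) = 0.81129/0.48084 = 1.68725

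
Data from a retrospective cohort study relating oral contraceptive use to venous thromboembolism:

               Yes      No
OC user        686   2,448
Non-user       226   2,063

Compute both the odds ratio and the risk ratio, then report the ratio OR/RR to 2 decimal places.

1.15

Cells: a = 686, b = 2448, c = 226, d = 2063.
OR = (686·2063)/(2448·226) = 1415218/553248 = 2.55802
Risk in exposed = 686/3134 = 0.21889; risk in unexposed = 226/2289 = 0.09873; RR = 2.21698
OR/RR = 2.55802 / 2.21698 = 1.15383
The outcome is not rare, so the OR lies further from 1 than the RR.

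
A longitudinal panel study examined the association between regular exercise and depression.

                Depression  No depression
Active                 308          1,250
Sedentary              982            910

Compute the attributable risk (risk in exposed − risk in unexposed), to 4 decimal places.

-0.3213

Cells: a = 308, b = 1250, c = 982, d = 910.
Risk in exposed = 308/1558 = 0.197689; risk in unexposed = 982/1892 = 0.519027.
Risk difference = 0.197689 − 0.519027 = -0.321338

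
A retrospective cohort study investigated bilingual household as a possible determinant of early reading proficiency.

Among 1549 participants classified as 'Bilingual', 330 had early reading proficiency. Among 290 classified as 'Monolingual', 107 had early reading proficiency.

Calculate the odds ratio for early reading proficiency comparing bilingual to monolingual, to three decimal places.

0.463

From the description: a = 330, b = 1219, c = 107, d = 183.
OR = (a·d)/(b·c) = (330 × 183) / (1219 × 107) = 60390 / 130433 = 0.46300
Exposure is associated with lower odds of early reading proficiency (OR = 0.46 < 1).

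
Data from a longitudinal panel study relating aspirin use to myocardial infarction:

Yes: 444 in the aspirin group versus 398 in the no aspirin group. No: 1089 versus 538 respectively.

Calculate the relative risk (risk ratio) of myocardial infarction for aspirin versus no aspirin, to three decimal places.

From the description: a = 444, b = 1089, c = 398, d = 538.
Risk in exposed = 444/1533 = 0.28963; risk in unexposed = 398/936 = 0.42521.
RR = 0.28963 / 0.42521 = 0.68114
The risk is 32% lower among the exposed than among the unexposed.

0.681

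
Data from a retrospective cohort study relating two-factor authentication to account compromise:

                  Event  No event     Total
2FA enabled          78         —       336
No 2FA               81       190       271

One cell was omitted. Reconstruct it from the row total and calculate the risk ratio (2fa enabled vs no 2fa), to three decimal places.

0.777

The missing cell is in the exposed row: 336 − 78 = 258.
So a = 78, b = 258, c = 81, d = 190.
RR = [a/(a+b)] / [c/(c+d)] = (78/336) / (81/271) = 0.23214/0.29889 = 0.77668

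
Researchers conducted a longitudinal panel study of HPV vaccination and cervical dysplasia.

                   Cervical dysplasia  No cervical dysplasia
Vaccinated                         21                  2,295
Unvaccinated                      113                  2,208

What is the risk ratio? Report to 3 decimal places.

Cells: a = 21, b = 2295, c = 113, d = 2208.
Risk in exposed = 21/2316 = 0.00907; risk in unexposed = 113/2321 = 0.04869.
RR = 0.00907 / 0.04869 = 0.18624
The risk is 81% lower among the exposed than among the unexposed.

0.186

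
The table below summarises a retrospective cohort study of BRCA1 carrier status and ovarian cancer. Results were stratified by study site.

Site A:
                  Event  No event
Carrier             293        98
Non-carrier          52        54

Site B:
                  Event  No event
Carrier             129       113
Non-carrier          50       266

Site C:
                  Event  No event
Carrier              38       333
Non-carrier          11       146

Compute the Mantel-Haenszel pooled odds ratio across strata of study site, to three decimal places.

3.801

OR_MH = Σ(aᵢdᵢ/nᵢ) / Σ(bᵢcᵢ/nᵢ), where nᵢ is the stratum total.
Stratum 1 (Site A): n = 497; a·d/n = 293·54/497 = 31.8350; b·c/n = 98·52/497 = 10.2535
Stratum 2 (Site B): n = 558; a·d/n = 129·266/558 = 61.4946; b·c/n = 113·50/558 = 10.1254
Stratum 3 (Site C): n = 528; a·d/n = 38·146/528 = 10.5076; b·c/n = 333·11/528 = 6.9375
OR_MH = (31.8350 + 61.4946 + 10.5076) / (10.2535 + 10.1254 + 6.9375) = 103.8372 / 27.3165 = 3.80127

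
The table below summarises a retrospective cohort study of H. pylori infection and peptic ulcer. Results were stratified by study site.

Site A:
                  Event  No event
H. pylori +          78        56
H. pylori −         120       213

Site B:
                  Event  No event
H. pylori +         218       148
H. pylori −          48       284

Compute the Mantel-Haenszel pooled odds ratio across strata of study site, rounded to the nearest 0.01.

5.06

OR_MH = Σ(aᵢdᵢ/nᵢ) / Σ(bᵢcᵢ/nᵢ), where nᵢ is the stratum total.
Stratum 1 (Site A): n = 467; a·d/n = 78·213/467 = 35.5760; b·c/n = 56·120/467 = 14.3897
Stratum 2 (Site B): n = 698; a·d/n = 218·284/698 = 88.6991; b·c/n = 148·48/698 = 10.1777
OR_MH = (35.5760 + 88.6991) / (14.3897 + 10.1777) = 124.2752 / 24.5674 = 5.05855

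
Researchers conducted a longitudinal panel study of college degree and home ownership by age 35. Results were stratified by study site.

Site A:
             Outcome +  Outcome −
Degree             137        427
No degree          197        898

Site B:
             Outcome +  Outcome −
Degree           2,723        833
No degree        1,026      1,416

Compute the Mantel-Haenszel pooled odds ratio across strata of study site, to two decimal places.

3.71

OR_MH = Σ(aᵢdᵢ/nᵢ) / Σ(bᵢcᵢ/nᵢ), where nᵢ is the stratum total.
Stratum 1 (Site A): n = 1659; a·d/n = 137·898/1659 = 74.1567; b·c/n = 427·197/1659 = 50.7046
Stratum 2 (Site B): n = 5998; a·d/n = 2723·1416/5998 = 642.8423; b·c/n = 833·1026/5998 = 142.4905
OR_MH = (74.1567 + 642.8423) / (50.7046 + 142.4905) = 716.9990 / 193.1951 = 3.71127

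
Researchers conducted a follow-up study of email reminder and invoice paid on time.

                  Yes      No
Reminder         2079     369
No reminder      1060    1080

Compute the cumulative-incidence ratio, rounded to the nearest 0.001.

Cells: a = 2079, b = 369, c = 1060, d = 1080.
Risk in exposed = 2079/2448 = 0.84926; risk in unexposed = 1060/2140 = 0.49533.
RR = 0.84926 / 0.49533 = 1.71455
The risk among the exposed is 1.71 times that among the unexposed.

1.715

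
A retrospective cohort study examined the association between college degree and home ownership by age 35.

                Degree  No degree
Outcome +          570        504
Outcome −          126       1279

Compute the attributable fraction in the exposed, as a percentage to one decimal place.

Reading the table with exposure as columns: a = 570 (Degree, case), b = 126 (Degree, non-case), c = 504 (No degree, case), d = 1279.
Risk in exposed = 570/696 = 0.81897; risk in unexposed = 504/1783 = 0.28267.
RR = 0.81897/0.28267 = 2.89725
AR% = (RR − 1)/RR × 100 = (2.89725 − 1)/2.89725 × 100 = 65.4845%

65.5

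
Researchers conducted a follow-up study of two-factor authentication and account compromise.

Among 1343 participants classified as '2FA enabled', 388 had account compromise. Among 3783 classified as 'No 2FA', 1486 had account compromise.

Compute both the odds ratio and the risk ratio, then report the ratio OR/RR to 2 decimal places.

0.85

From the description: a = 388, b = 955, c = 1486, d = 2297.
OR = (388·2297)/(955·1486) = 891236/1419130 = 0.62802
Risk in exposed = 388/1343 = 0.28891; risk in unexposed = 1486/3783 = 0.39281; RR = 0.73548
OR/RR = 0.62802 / 0.73548 = 0.85388
The outcome is not rare, so the OR lies further from 1 than the RR.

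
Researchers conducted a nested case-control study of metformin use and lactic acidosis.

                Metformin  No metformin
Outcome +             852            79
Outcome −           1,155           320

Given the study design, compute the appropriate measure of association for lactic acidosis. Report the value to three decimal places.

2.988

Reading the table with exposure as columns: a = 852 (Metformin, case), b = 1155 (Metformin, non-case), c = 79 (No metformin, case), d = 320.
This is a nested case-control study: participants were sampled on outcome status, so risks in the source population cannot be estimated directly — relative risk is not valid here. The odds ratio is the appropriate measure.
OR = (a·d)/(b·c) = (852 × 320) / (1155 × 79) = 272640 / 91245 = 2.98800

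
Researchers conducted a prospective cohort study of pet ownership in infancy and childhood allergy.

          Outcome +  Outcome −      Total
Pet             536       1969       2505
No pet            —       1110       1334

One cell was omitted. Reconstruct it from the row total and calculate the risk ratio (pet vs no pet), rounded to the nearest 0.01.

The missing cell is in the unexposed row: 1334 − 1110 = 224.
So a = 536, b = 1969, c = 224, d = 1110.
RR = [a/(a+b)] / [c/(c+d)] = (536/2505) / (224/1334) = 0.21397/0.16792 = 1.27428

1.27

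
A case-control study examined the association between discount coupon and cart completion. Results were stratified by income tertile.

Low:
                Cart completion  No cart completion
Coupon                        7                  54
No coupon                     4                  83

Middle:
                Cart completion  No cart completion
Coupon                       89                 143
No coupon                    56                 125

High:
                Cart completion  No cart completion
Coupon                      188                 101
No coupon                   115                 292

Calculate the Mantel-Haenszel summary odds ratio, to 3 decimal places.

2.923

OR_MH = Σ(aᵢdᵢ/nᵢ) / Σ(bᵢcᵢ/nᵢ), where nᵢ is the stratum total.
Stratum 1 (Low): n = 148; a·d/n = 7·83/148 = 3.9257; b·c/n = 54·4/148 = 1.4595
Stratum 2 (Middle): n = 413; a·d/n = 89·125/413 = 26.9370; b·c/n = 143·56/413 = 19.3898
Stratum 3 (High): n = 696; a·d/n = 188·292/696 = 78.8736; b·c/n = 101·115/696 = 16.6882
OR_MH = (3.9257 + 26.9370 + 78.8736) / (1.4595 + 19.3898 + 16.6882) = 109.7363 / 37.5375 = 2.92338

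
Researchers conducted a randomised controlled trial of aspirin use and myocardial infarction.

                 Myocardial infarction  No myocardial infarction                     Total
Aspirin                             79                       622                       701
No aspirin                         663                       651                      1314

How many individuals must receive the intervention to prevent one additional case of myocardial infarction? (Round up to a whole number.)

Risk in treated group = 79/701 = 0.11270; risk in control = 663/1314 = 0.50457.
Absolute risk reduction = 0.50457 − 0.11270 = 0.39187
NNT = 1 / ARR = 1 / 0.39187 = 2.552 → round up → 3

3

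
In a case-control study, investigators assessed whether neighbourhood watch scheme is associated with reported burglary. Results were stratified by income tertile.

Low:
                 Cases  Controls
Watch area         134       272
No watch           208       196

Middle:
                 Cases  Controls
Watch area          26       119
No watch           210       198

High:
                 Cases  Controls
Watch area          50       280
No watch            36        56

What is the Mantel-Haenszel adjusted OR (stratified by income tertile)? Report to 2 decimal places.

0.35

OR_MH = Σ(aᵢdᵢ/nᵢ) / Σ(bᵢcᵢ/nᵢ), where nᵢ is the stratum total.
Stratum 1 (Low): n = 810; a·d/n = 134·196/810 = 32.4247; b·c/n = 272·208/810 = 69.8469
Stratum 2 (Middle): n = 553; a·d/n = 26·198/553 = 9.3092; b·c/n = 119·210/553 = 45.1899
Stratum 3 (High): n = 422; a·d/n = 50·56/422 = 6.6351; b·c/n = 280·36/422 = 23.8863
OR_MH = (32.4247 + 9.3092 + 6.6351) / (69.8469 + 45.1899 + 23.8863) = 48.3690 / 138.9230 = 0.34817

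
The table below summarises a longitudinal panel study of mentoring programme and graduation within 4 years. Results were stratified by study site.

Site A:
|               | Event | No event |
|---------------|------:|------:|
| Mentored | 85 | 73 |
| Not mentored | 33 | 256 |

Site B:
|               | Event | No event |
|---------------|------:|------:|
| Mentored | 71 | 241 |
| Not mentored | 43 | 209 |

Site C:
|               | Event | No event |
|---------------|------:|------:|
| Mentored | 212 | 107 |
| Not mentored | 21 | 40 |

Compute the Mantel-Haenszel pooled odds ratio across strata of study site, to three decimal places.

OR_MH = Σ(aᵢdᵢ/nᵢ) / Σ(bᵢcᵢ/nᵢ), where nᵢ is the stratum total.
Stratum 1 (Site A): n = 447; a·d/n = 85·256/447 = 48.6801; b·c/n = 73·33/447 = 5.3893
Stratum 2 (Site B): n = 564; a·d/n = 71·209/564 = 26.3103; b·c/n = 241·43/564 = 18.3741
Stratum 3 (Site C): n = 380; a·d/n = 212·40/380 = 22.3158; b·c/n = 107·21/380 = 5.9132
OR_MH = (48.6801 + 26.3103 + 22.3158) / (5.3893 + 18.3741 + 5.9132) = 97.3062 / 29.6765 = 3.27889

3.279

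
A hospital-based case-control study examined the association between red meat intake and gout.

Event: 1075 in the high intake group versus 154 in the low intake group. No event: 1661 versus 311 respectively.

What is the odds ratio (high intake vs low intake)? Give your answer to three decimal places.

From the description: a = 1075, b = 1661, c = 154, d = 311.
OR = (a·d)/(b·c) = (1075 × 311) / (1661 × 154) = 334325 / 255794 = 1.30701
The odds of gout are about 1.31 times as high in the high intake group.

1.307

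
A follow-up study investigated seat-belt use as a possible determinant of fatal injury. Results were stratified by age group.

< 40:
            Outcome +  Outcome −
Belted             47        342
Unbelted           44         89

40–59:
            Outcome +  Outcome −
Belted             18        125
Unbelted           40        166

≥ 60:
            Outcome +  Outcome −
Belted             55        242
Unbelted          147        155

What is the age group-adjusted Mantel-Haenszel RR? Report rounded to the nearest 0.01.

RR_MH = Σ(aᵢ·n₀ᵢ/nᵢ) / Σ(cᵢ·n₁ᵢ/nᵢ), with n₁ᵢ = aᵢ+bᵢ (exposed), n₀ᵢ = cᵢ+dᵢ (unexposed), nᵢ = n₁ᵢ+n₀ᵢ.
Stratum 1 (< 40): n₁ = 389, n₀ = 133, n = 522; a·n₀/n = 47·133/522 = 11.9751; c·n₁/n = 44·389/522 = 32.7893
Stratum 2 (40–59): n₁ = 143, n₀ = 206, n = 349; a·n₀/n = 18·206/349 = 10.6246; c·n₁/n = 40·143/349 = 16.3897
Stratum 3 (≥ 60): n₁ = 297, n₀ = 302, n = 599; a·n₀/n = 55·302/599 = 27.7295; c·n₁/n = 147·297/599 = 72.8865
RR_MH = (11.9751 + 10.6246 + 27.7295) / (32.7893 + 16.3897 + 72.8865) = 50.3293 / 122.0654 = 0.41231

0.41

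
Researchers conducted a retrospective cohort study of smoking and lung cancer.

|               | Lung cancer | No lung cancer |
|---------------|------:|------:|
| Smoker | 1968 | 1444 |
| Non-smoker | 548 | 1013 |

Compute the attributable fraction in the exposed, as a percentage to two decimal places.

39.14

Cells: a = 1968, b = 1444, c = 548, d = 1013.
Risk in exposed = 1968/3412 = 0.57679; risk in unexposed = 548/1561 = 0.35106.
RR = 0.57679/0.35106 = 1.64300
AR% = (RR − 1)/RR × 100 = (1.64300 − 1)/1.64300 × 100 = 39.1358%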